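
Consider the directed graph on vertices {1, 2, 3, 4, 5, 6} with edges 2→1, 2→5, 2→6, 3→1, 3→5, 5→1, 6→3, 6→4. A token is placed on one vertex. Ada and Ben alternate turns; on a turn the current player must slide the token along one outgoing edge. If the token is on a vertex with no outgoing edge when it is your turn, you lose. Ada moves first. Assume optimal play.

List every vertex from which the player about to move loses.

Compute win/loss labels from the base case upward. A position with no move is L. Any other position is W if it can reach an L in one move, else L.
Every edge goes from a vertex to one that appears earlier in the order 4, 1, 5, 3, 6, 2, so processing vertices in that order labels each vertex after all of its successors.
4: no outgoing edge → L
1: no outgoing edge → L
5: can move to 1, which is L ⇒ W
3: can move to 1, which is L ⇒ W
6: can move to 4, which is L ⇒ W
2: can move to 1, which is L ⇒ W
Reading off the rows marked L gives the requested list; there are 2 such vertices.

1, 4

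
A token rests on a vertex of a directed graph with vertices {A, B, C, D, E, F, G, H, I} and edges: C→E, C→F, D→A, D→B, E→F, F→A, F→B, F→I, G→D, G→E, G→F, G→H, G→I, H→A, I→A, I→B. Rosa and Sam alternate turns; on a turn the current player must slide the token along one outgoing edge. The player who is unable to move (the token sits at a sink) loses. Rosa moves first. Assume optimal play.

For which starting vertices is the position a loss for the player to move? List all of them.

A, B, E

Compute win/loss labels from the base case upward. A position with no move is L. Any other position is W if it can reach an L in one move, else L.
Every edge goes from a vertex to one that appears earlier in the order A, B, I, F, E, D, C, H, G, so processing vertices in that order labels each vertex after all of its successors.
A: no outgoing edge → L
B: no outgoing edge → L
I: reaches L-position B → W
F: reaches L-position B → W
E: only reaches F(W), which is W → L
D: reaches L-position B → W
C: reaches L-position E → W
H: reaches L-position A → W
G: reaches L-position E → W
The losing starting vertices are exactly the entries labelled L in this table (3 of them).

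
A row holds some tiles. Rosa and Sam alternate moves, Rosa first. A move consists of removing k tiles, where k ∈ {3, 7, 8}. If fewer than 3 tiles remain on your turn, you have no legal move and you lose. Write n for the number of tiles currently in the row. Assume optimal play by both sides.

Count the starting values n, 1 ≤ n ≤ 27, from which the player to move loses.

11

Compute win/loss labels from the base case upward. A position with no move is L. Any other position is W if it can reach an L in one move, else L.
n=0: no move → L
n=1: no move → L
n=2: no move → L
n=3: can move to 0, which is L ⇒ W
n=4: can move to 1, which is L ⇒ W
n=5: can move to 2, which is L ⇒ W
n=6: the only move is to 3(W), a W ⇒ L
n=7: can move to 0, which is L ⇒ W
n=8: can move to 1, which is L ⇒ W
n=9: can move to 6, which is L ⇒ W
n=10: can move to 2, which is L ⇒ W
n=11: moves to 8(W), 4(W), 3(W); every one is W ⇒ L
n=12: moves to 9(W), 5(W), 4(W); every one is W ⇒ L
n=13: can move to 6, which is L ⇒ W
n=14: can move to 11, which is L ⇒ W
n=15: can move to 12, which is L ⇒ W
n=16: moves to 13(W), 9(W), 8(W); every one is W ⇒ L
n=17: moves to 14(W), 10(W), 9(W); every one is W ⇒ L
n=18: can move to 11, which is L ⇒ W
n=19: can move to 16, which is L ⇒ W
n=20: can move to 17, which is L ⇒ W
n=21: moves to 18(W), 14(W), 13(W); every one is W ⇒ L
n=22: moves to 19(W), 15(W), 14(W); every one is W ⇒ L
n=23: can move to 16, which is L ⇒ W
n=24: can move to 21, which is L ⇒ W
n=25: can move to 22, which is L ⇒ W
n=26: moves to 23(W), 19(W), 18(W); every one is W ⇒ L
n=27: moves to 24(W), 20(W), 19(W); every one is W ⇒ L
L entries with 1 ≤ n ≤ 27 (n=0 is outside the asked range and is not counted): n = 1, 2, 6, 11, 12, 16, 17, 21, 22, 26, 27; that makes 11.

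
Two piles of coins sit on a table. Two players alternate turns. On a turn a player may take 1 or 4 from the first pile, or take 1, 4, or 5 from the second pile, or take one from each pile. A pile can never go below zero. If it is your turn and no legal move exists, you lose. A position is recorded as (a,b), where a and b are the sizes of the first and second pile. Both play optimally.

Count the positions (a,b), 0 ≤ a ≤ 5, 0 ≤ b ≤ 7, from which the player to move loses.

12

Compute win/loss labels from the base case upward. A position with no move is L. Any other position is W if it can reach an L in one move, else L.
Every move lowers a or b (never raises either), so fill the grid row by row in increasing a, and left to right within a row: each cell's successors are then already labelled.
      b=0  b=1  b=2  b=3  b=4  b=5  b=6  b=7
a=0:    L    W    L    W    W    W    W    W
a=1:    W    W    W    W    L    W    L    W
a=2:    L    W    L    W    W    W    W    W
a=3:    W    W    W    W    L    W    L    W
a=4:    W    L    W    L    W    W    W    W
a=5:    L    W    W    W    W    W    W    L
Cells with no legal move (terminal, hence L): (0,0).
The remaining L cells, each justified by listing all of its moves:
(0,2): L (sole option (0,1)(W) is W)
(1,4): L (options (0,4)(W), (1,3)(W), (1,0)(W), (0,3)(W) are all W)
(1,6): L (options (0,6)(W), (1,5)(W), (1,2)(W), (1,1)(W), (0,5)(W) are all W)
(2,0): L (sole option (1,0)(W) is W)
(2,2): L (options (1,2)(W), (2,1)(W), (1,1)(W) are all W)
(3,4): L (options (2,4)(W), (3,3)(W), (3,0)(W), (2,3)(W) are all W)
(3,6): L (options (2,6)(W), (3,5)(W), (3,2)(W), (3,1)(W), (2,5)(W) are all W)
(4,1): L (options (3,1)(W), (0,1)(W), (4,0)(W), (3,0)(W) are all W)
(4,3): L (options (3,3)(W), (0,3)(W), (4,2)(W), (3,2)(W) are all W)
(5,0): L (options (4,0)(W), (1,0)(W) are all W)
(5,7): L (options (4,7)(W), (1,7)(W), (5,6)(W), (5,3)(W), (5,2)(W), (4,6)(W) are all W)
Every other cell has at least one move into one of the L cells above, so it is W.
L cells per row: a=0: 2, a=1: 2, a=2: 2, a=3: 2, a=4: 2, a=5: 2; total 12.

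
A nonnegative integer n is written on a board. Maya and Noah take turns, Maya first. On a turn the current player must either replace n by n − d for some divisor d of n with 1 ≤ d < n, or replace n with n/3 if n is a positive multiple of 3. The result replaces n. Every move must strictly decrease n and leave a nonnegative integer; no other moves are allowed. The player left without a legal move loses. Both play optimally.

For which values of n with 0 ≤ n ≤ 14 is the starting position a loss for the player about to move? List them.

0, 1, 4, 7, 9, 11, 13

Positions with no move are L. A position that does have a move is losing for the player to move precisely when every available move leads to a winning position for the opponent. Fill in the labels:
n=0: no move → L
n=1: no move → L
n=2: W (go to 1, an L position)
n=3: W (go to 1, an L position)
n=4: L (options 2(W), 3(W) are all W)
n=5: W (go to 4, an L position)
n=6: W (go to 4, an L position)
n=7: L (sole option 6(W) is W)
n=8: W (go to 4, an L position)
n=9: L (options 3(W), 6(W), 8(W) are all W)
n=10: W (go to 9, an L position)
n=11: L (sole option 10(W) is W)
n=12: W (go to 4, an L position)
n=13: L (sole option 12(W) is W)
n=14: W (go to 7, an L position)
Reading off the rows marked L gives the requested list; there are 7 such values of n.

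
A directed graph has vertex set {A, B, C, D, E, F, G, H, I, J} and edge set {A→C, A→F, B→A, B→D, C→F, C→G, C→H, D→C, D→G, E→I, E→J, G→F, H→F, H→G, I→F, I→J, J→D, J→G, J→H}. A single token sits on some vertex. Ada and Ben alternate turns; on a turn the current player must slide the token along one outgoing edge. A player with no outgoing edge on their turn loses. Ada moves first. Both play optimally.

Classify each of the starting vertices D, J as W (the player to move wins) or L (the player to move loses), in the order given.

D: L, J: W

Positions with no move are L. A position that does have a move is losing for the player to move precisely when every available move leads to a winning position for the opponent. Fill in the labels:
Every edge goes from a vertex to one that appears earlier in the order F, G, H, C, A, D, J, B, I, E, so processing vertices in that order labels each vertex after all of its successors.
F: no outgoing edge → L
G: can move to F, which is L ⇒ W
H: can move to F, which is L ⇒ W
C: can move to F, which is L ⇒ W
A: can move to F, which is L ⇒ W
D: moves to C(W), G(W); every one is W ⇒ L
J: can move to D, which is L ⇒ W
B: can move to D, which is L ⇒ W
I: can move to F, which is L ⇒ W
E: moves to I(W), J(W); every one is W ⇒ L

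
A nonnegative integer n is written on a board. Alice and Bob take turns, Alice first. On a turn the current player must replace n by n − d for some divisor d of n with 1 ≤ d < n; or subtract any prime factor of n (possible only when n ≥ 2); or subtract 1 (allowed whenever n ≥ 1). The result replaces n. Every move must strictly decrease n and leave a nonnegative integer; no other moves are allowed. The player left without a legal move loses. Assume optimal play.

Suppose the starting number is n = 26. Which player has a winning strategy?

Work bottom-up. With no move the player to move loses. Otherwise the position is W if at least one move leads to an L position for the opponent, and L if every move leads to a W.
n=0: no move → L
n=1: W (go to 0, an L position)
n=2: W (go to 0, an L position)
n=3: W (go to 0, an L position)
n=4: L (options 2(W), 3(W) are all W)
n=5: W (go to 0, an L position)
n=6: W (go to 4, an L position)
n=7: W (go to 0, an L position)
n=8: W (go to 4, an L position)
n=9: L (options 6(W), 8(W) are all W)
n=10: W (go to 9, an L position)
n=11: W (go to 0, an L position)
n=12: W (go to 9, an L position)
n=13: W (go to 0, an L position)
n=14: L (options 7(W), 12(W), 13(W) are all W)
n=15: W (go to 14, an L position)
n=16: W (go to 14, an L position)
n=17: W (go to 0, an L position)
n=18: W (go to 9, an L position)
n=19: W (go to 0, an L position)
n=20: L (options 10(W), 15(W), 16(W), 18(W), 19(W) are all W)
n=21: W (go to 14, an L position)
n=22: W (go to 20, an L position)
n=23: W (go to 0, an L position)
n=24: W (go to 20, an L position)
n=25: W (go to 20, an L position)
n=26: L (options 13(W), 24(W), 25(W) are all W)
The starting position 26 is L: whatever Alice does, the opponent receives a W position.

Bob wins.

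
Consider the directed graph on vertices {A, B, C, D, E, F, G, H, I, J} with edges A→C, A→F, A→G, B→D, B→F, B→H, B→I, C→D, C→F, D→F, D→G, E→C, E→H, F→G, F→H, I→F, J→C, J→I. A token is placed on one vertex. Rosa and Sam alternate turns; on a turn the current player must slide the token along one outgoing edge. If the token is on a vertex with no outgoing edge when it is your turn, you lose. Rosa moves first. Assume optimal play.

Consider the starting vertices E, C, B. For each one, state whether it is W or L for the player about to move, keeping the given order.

E: W, C: L, B: W

Build the W/L table. Terminal = L. A non-terminal position is W if it has a move to some L; otherwise it is L.
Every edge goes from a vertex to one that appears earlier in the order G, H, F, I, D, C, A, B, J, E, so processing vertices in that order labels each vertex after all of its successors.
G: no outgoing edge → L
H: no outgoing edge → L
F: →H(L), so W
I: →F(W) only, which is W, so L
D: →G(L), so W
C: →D(W), F(W) — all W, so L
A: →C(L), so W
B: →I(L), so W
J: →C(L), so W
E: →C(L), so W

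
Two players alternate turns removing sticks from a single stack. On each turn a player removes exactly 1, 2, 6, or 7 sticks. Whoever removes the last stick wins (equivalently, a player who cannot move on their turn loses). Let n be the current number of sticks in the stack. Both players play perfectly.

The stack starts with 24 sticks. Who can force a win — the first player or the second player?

Positions with no move are L. A position that does have a move is losing for the player to move precisely when every available move leads to a winning position for the opponent. Fill in the labels:
n=0: no move → L
n=1: W (go to 0, an L position)
n=2: W (go to 0, an L position)
n=3: L (options 2(W), 1(W) are all W)
n=4: W (go to 3, an L position)
n=5: W (go to 3, an L position)
n=6: W (go to 0, an L position)
n=7: W (go to 0, an L position)
n=8: L (options 7(W), 6(W), 2(W), 1(W) are all W)
n=9: W (go to 8, an L position)
n=10: W (go to 8, an L position)
n=11: L (options 10(W), 9(W), 5(W), 4(W) are all W)
n=12: W (go to 11, an L position)
n=13: W (go to 11, an L position)
n=14: W (go to 8, an L position)
n=15: W (go to 8, an L position)
n=16: L (options 15(W), 14(W), 10(W), 9(W) are all W)
n=17: W (go to 16, an L position)
n=18: W (go to 16, an L position)
n=19: L (options 18(W), 17(W), 13(W), 12(W) are all W)
n=20: W (go to 19, an L position)
n=21: W (go to 19, an L position)
n=22: W (go to 16, an L position)
n=23: W (go to 16, an L position)
n=24: L (options 23(W), 22(W), 18(W), 17(W) are all W)
The starting position 24 is L: whatever the player to move does, the opponent receives a W position.

The second player wins.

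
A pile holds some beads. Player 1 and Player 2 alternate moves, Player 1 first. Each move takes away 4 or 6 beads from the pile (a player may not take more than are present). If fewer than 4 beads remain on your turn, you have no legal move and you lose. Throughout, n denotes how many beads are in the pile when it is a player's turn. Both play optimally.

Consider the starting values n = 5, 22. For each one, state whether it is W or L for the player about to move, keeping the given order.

Compute win/loss labels from the base case upward. A position with no move is L. Any other position is W if it can reach an L in one move, else L.
n=0: no move → L
n=1: no move → L
n=2: no move → L
n=3: no move → L
n=4: →0(L), so W
n=5: →1(L), so W
n=6: →2(L), so W
n=7: →3(L), so W
n=8: →2(L), so W
n=9: →3(L), so W
n=10: →6(W), 4(W) — all W, so L
n=11: →7(W), 5(W) — all W, so L
n=12: →8(W), 6(W) — all W, so L
n=13: →9(W), 7(W) — all W, so L
n=14: →10(L), so W
n=15: →11(L), so W
n=16: →12(L), so W
n=17: →13(L), so W
n=18: →12(L), so W
n=19: →13(L), so W
n=20: →16(W), 14(W) — all W, so L
n=21: →17(W), 15(W) — all W, so L
n=22: →18(W), 16(W) — all W, so L

5: W, 22: L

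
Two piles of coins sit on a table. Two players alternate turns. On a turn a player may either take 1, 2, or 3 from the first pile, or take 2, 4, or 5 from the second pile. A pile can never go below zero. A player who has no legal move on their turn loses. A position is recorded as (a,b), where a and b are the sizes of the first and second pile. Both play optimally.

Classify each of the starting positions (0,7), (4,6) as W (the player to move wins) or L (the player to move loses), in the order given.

(0,7): L, (4,6): W

Use the standard recursion: the mover loses at a terminal position; elsewhere, the mover wins exactly when some move hands the opponent an L position.
No move ever increases a pile, so every position that can arise here has a ≤ 4 and b ≤ 7; it is enough to label the cells with 0 ≤ a ≤ 4 and 0 ≤ b ≤ 7.
Every move lowers a or b (never raises either), so fill the grid row by row in increasing a, and left to right within a row: each cell's successors are then already labelled.
      b=0  b=1  b=2  b=3  b=4  b=5  b=6  b=7
a=0:    L    L    W    W    W    W    W    L
a=1:    W    W    L    L    W    W    W    W
a=2:    W    W    W    W    L    L    W    W
a=3:    W    W    W    W    W    W    L    W
a=4:    L    L    W    W    W    W    W    L
Cells with no legal move (terminal, hence L): (0,0), (0,1).
The remaining L cells, each justified by listing all of its moves:
(0,7): only reaches (0,5)(W), (0,3)(W), (0,2)(W), all W → L
(1,2): only reaches (0,2)(W), (1,0)(W), all W → L
(1,3): only reaches (0,3)(W), (1,1)(W), all W → L
(2,4): only reaches (1,4)(W), (0,4)(W), (2,2)(W), (2,0)(W), all W → L
(2,5): only reaches (1,5)(W), (0,5)(W), (2,3)(W), (2,1)(W), (2,0)(W), all W → L
(3,6): only reaches (2,6)(W), (1,6)(W), (0,6)(W), (3,4)(W), (3,2)(W), (3,1)(W), all W → L
(4,0): only reaches (3,0)(W), (2,0)(W), (1,0)(W), all W → L
(4,1): only reaches (3,1)(W), (2,1)(W), (1,1)(W), all W → L
(4,7): only reaches (3,7)(W), (2,7)(W), (1,7)(W), (4,5)(W), (4,3)(W), (4,2)(W), all W → L
Every other cell has at least one move into one of the L cells above, so it is W.
(0,7): one of the L cells justified above, so L
(4,6): the move to (3,6) reaches an L cell, so W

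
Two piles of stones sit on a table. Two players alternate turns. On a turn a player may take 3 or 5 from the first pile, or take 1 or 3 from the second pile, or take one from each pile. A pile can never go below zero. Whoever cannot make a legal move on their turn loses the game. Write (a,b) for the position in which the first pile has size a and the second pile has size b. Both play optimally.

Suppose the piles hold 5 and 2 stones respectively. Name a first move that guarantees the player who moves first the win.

Classify positions by backward induction: terminal positions (no move available) are L. From any other position, the mover wins iff some move reaches an L.
No move ever increases a pile, so every position that can arise here has a ≤ 5 and b ≤ 2; it is enough to label the cells with 0 ≤ a ≤ 5 and 0 ≤ b ≤ 2.
Every move lowers a or b (never raises either), so fill the grid row by row in increasing a, and left to right within a row: each cell's successors are then already labelled.
      b=0  b=1  b=2
a=0:    L    W    L
a=1:    L    W    L
a=2:    L    W    L
a=3:    W    W    W
a=4:    W    L    W
a=5:    W    L    W
Cells with no legal move (terminal, hence L): (0,0), (1,0), (2,0).
The remaining L cells, each justified by listing all of its moves:
(0,2): the only move is to (0,1)(W), a W ⇒ L
(1,2): moves to (1,1)(W), (0,1)(W); every one is W ⇒ L
(2,2): moves to (2,1)(W), (1,1)(W); every one is W ⇒ L
(4,1): moves to (1,1)(W), (4,0)(W), (3,0)(W); every one is W ⇒ L
(5,1): moves to (2,1)(W), (0,1)(W), (5,0)(W), (4,0)(W); every one is W ⇒ L
Every other cell has at least one move into one of the L cells above, so it is W.
From (5,2), the L positions reachable in one move are: (2,2), (0,2), (5,1), (4,1). Any move reaching one of these is winning.

Move to (2,2).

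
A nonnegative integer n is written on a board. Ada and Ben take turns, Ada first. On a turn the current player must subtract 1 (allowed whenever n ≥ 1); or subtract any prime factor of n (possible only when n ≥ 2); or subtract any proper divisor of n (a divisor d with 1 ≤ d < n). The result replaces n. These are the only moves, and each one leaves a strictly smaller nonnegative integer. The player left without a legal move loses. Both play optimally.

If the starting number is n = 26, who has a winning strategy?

Ben wins.

Use the standard recursion: the mover loses at a terminal position; elsewhere, the mover wins exactly when some move hands the opponent an L position.
n=0: no move → L
n=1: can move to 0, which is L ⇒ W
n=2: can move to 0, which is L ⇒ W
n=3: can move to 0, which is L ⇒ W
n=4: moves to 2(W), 3(W); every one is W ⇒ L
n=5: can move to 0, which is L ⇒ W
n=6: can move to 4, which is L ⇒ W
n=7: can move to 0, which is L ⇒ W
n=8: can move to 4, which is L ⇒ W
n=9: moves to 6(W), 8(W); every one is W ⇒ L
n=10: can move to 9, which is L ⇒ W
n=11: can move to 0, which is L ⇒ W
n=12: can move to 9, which is L ⇒ W
n=13: can move to 0, which is L ⇒ W
n=14: moves to 7(W), 12(W), 13(W); every one is W ⇒ L
n=15: can move to 14, which is L ⇒ W
n=16: can move to 14, which is L ⇒ W
n=17: can move to 0, which is L ⇒ W
n=18: can move to 9, which is L ⇒ W
n=19: can move to 0, which is L ⇒ W
n=20: moves to 10(W), 15(W), 16(W), 18(W), 19(W); every one is W ⇒ L
n=21: can move to 14, which is L ⇒ W
n=22: can move to 20, which is L ⇒ W
n=23: can move to 0, which is L ⇒ W
n=24: can move to 20, which is L ⇒ W
n=25: can move to 20, which is L ⇒ W
n=26: moves to 13(W), 24(W), 25(W); every one is W ⇒ L
Every move from 26 reaches a W position, so the mover loses.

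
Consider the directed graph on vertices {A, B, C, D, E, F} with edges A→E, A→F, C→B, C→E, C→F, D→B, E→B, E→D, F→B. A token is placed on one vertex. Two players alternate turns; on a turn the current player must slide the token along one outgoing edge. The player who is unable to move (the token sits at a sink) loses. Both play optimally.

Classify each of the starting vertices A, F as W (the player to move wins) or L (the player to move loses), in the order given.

A: L, F: W

Use the standard recursion: the mover loses at a terminal position; elsewhere, the mover wins exactly when some move hands the opponent an L position.
Every edge goes from a vertex to one that appears earlier in the order B, D, E, F, C, A, so processing vertices in that order labels each vertex after all of its successors.
B: no outgoing edge → L
D: W (go to B, an L position)
E: W (go to B, an L position)
F: W (go to B, an L position)
C: W (go to B, an L position)
A: L (options F(W), E(W) are all W)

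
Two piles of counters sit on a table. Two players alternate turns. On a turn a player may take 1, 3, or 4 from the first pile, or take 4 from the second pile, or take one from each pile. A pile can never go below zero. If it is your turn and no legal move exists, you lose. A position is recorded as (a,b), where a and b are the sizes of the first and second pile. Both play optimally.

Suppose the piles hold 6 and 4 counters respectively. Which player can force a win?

The second player wins.

Label each position W (a win for the player to move) or L (a loss). A position with no legal move is L; any other position is W exactly when some move reaches an L, and L when every move reaches a W.
No move ever increases a pile, so every position that can arise here has a ≤ 6 and b ≤ 4; it is enough to label the cells with 0 ≤ a ≤ 6 and 0 ≤ b ≤ 4.
Every move lowers a or b (never raises either), so fill the grid row by row in increasing a, and left to right within a row: each cell's successors are then already labelled.
      b=0  b=1  b=2  b=3  b=4
a=0:    L    L    L    L    W
a=1:    W    W    W    W    W
a=2:    L    L    L    L    W
a=3:    W    W    W    W    W
a=4:    W    W    W    W    L
a=5:    W    W    W    W    W
a=6:    W    W    W    W    L
Cells with no legal move (terminal, hence L): (0,0), (0,1), (0,2), (0,3).
The remaining L cells, each justified by listing all of its moves:
(2,0): the only move is to (1,0)(W), a W ⇒ L
(2,1): moves to (1,1)(W), (1,0)(W); every one is W ⇒ L
(2,2): moves to (1,2)(W), (1,1)(W); every one is W ⇒ L
(2,3): moves to (1,3)(W), (1,2)(W); every one is W ⇒ L
(4,4): moves to (3,4)(W), (1,4)(W), (0,4)(W), (4,0)(W), (3,3)(W); every one is W ⇒ L
(6,4): moves to (5,4)(W), (3,4)(W), (2,4)(W), (6,0)(W), (5,3)(W); every one is W ⇒ L
Every other cell has at least one move into one of the L cells above, so it is W.
The starting position (6,4) is L: whatever the player to move does, the opponent receives a W position.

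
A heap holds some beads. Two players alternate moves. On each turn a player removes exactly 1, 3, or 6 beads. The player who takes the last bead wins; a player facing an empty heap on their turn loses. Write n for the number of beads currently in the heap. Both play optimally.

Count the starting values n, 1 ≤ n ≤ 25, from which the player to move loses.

Positions with no move are L. A position that does have a move is losing for the player to move precisely when every available move leads to a winning position for the opponent. Fill in the labels:
n=0: no move → L
n=1: →0(L), so W
n=2: →1(W) only, which is W, so L
n=3: →2(L), so W
n=4: →3(W), 1(W) — all W, so L
n=5: →4(L), so W
n=6: →0(L), so W
n=7: →4(L), so W
n=8: →2(L), so W
n=9: →8(W), 6(W), 3(W) — all W, so L
n=10: →9(L), so W
n=11: →10(W), 8(W), 5(W) — all W, so L
n=12: →11(L), so W
n=13: →12(W), 10(W), 7(W) — all W, so L
n=14: →13(L), so W
n=15: →9(L), so W
n=16: →13(L), so W
n=17: →11(L), so W
n=18: →17(W), 15(W), 12(W) — all W, so L
n=19: →18(L), so W
n=20: →19(W), 17(W), 14(W) — all W, so L
n=21: →20(L), so W
n=22: →21(W), 19(W), 16(W) — all W, so L
n=23: →22(L), so W
n=24: →18(L), so W
n=25: →22(L), so W
L entries with 1 ≤ n ≤ 25 (n=0 is outside the asked range and is not counted): n = 2, 4, 9, 11, 13, 18, 20, 22; that makes 8.

8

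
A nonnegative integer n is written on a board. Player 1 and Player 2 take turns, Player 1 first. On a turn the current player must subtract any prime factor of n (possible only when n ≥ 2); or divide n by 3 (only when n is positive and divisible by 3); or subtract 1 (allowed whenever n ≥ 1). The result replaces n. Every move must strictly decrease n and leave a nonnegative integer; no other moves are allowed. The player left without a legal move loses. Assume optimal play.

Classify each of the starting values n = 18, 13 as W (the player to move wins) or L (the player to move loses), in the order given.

Compute win/loss labels from the base case upward. A position with no move is L. Any other position is W if it can reach an L in one move, else L.
n=0: no move → L
n=1: reaches L-position 0 → W
n=2: reaches L-position 0 → W
n=3: reaches L-position 0 → W
n=4: only reaches 2(W), 3(W), all W → L
n=5: reaches L-position 0 → W
n=6: reaches L-position 4 → W
n=7: reaches L-position 0 → W
n=8: only reaches 6(W), 7(W), all W → L
n=9: reaches L-position 8 → W
n=10: reaches L-position 8 → W
n=11: reaches L-position 0 → W
n=12: reaches L-position 4 → W
n=13: reaches L-position 0 → W
n=14: only reaches 7(W), 12(W), 13(W), all W → L
n=15: reaches L-position 14 → W
n=16: reaches L-position 14 → W
n=17: reaches L-position 0 → W
n=18: only reaches 6(W), 15(W), 16(W), 17(W), all W → L

18: L, 13: W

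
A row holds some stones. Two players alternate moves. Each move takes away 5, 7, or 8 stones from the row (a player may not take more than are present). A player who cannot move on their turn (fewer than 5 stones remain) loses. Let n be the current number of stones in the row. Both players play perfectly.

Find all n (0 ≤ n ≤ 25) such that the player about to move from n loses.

Positions with no move are L. A position that does have a move is losing for the player to move precisely when every available move leads to a winning position for the opponent. Fill in the labels:
n=0: no move → L
n=1: no move → L
n=2: no move → L
n=3: no move → L
n=4: no move → L
n=5: W (go to 0, an L position)
n=6: W (go to 1, an L position)
n=7: W (go to 2, an L position)
n=8: W (go to 3, an L position)
n=9: W (go to 4, an L position)
n=10: W (go to 3, an L position)
n=11: W (go to 4, an L position)
n=12: W (go to 4, an L position)
n=13: L (options 8(W), 6(W), 5(W) are all W)
n=14: L (options 9(W), 7(W), 6(W) are all W)
n=15: L (options 10(W), 8(W), 7(W) are all W)
n=16: L (options 11(W), 9(W), 8(W) are all W)
n=17: L (options 12(W), 10(W), 9(W) are all W)
n=18: W (go to 13, an L position)
n=19: W (go to 14, an L position)
n=20: W (go to 15, an L position)
n=21: W (go to 16, an L position)
n=22: W (go to 17, an L position)
n=23: W (go to 16, an L position)
n=24: W (go to 17, an L position)
n=25: W (go to 17, an L position)
Reading off the rows marked L gives the requested list; there are 10 such values of n.

0, 1, 2, 3, 4, 13, 14, 15, 16, 17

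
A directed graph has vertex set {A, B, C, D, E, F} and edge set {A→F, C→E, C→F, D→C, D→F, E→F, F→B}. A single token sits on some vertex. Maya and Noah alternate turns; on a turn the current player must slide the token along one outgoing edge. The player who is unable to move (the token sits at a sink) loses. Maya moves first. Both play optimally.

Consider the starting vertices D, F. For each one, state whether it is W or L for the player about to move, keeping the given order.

Build the W/L table. Terminal = L. A non-terminal position is W if it has a move to some L; otherwise it is L.
Every edge goes from a vertex to one that appears earlier in the order B, F, E, C, A, D, so processing vertices in that order labels each vertex after all of its successors.
B: no outgoing edge → L
F: reaches L-position B → W
E: only reaches F(W), which is W → L
C: reaches L-position E → W
A: only reaches F(W), which is W → L
D: only reaches C(W), F(W), all W → L

D: L, F: W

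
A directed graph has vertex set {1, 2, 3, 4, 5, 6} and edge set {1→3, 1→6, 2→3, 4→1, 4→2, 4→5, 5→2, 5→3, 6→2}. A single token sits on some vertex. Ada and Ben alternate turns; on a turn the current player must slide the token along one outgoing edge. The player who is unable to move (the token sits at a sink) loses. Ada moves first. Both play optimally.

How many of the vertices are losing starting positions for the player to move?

3

Compute win/loss labels from the base case upward. A position with no move is L. Any other position is W if it can reach an L in one move, else L.
Every edge goes from a vertex to one that appears earlier in the order 3, 2, 6, 1, 5, 4, so processing vertices in that order labels each vertex after all of its successors.
3: no outgoing edge → L
2: →3(L), so W
6: →2(W) only, which is W, so L
1: →6(L), so W
5: →3(L), so W
4: →5(W), 1(W), 2(W) — all W, so L
The L vertices are 3, 4, 6; that is 3 in all.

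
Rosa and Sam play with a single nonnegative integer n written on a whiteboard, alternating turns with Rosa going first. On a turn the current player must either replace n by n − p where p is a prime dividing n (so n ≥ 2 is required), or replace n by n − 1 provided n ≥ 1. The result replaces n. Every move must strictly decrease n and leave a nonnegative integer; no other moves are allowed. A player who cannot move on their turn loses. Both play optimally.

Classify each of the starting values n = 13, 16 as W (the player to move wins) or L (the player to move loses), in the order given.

13: W, 16: L

Classify positions by backward induction: terminal positions (no move available) are L. From any other position, the mover wins iff some move reaches an L.
n=0: no move → L
n=1: W (go to 0, an L position)
n=2: W (go to 0, an L position)
n=3: W (go to 0, an L position)
n=4: L (options 2(W), 3(W) are all W)
n=5: W (go to 0, an L position)
n=6: W (go to 4, an L position)
n=7: W (go to 0, an L position)
n=8: L (options 6(W), 7(W) are all W)
n=9: W (go to 8, an L position)
n=10: W (go to 8, an L position)
n=11: W (go to 0, an L position)
n=12: L (options 9(W), 10(W), 11(W) are all W)
n=13: W (go to 0, an L position)
n=14: W (go to 12, an L position)
n=15: W (go to 12, an L position)
n=16: L (options 14(W), 15(W) are all W)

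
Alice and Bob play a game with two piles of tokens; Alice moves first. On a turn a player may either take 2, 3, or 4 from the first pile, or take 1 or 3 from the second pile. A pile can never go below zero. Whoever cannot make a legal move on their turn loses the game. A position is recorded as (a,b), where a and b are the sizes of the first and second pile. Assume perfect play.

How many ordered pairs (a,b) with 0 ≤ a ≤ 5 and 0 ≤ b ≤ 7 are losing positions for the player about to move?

16

Work bottom-up. With no move the player to move loses. Otherwise the position is W if at least one move leads to an L position for the opponent, and L if every move leads to a W.
Every move lowers a or b (never raises either), so fill the grid row by row in increasing a, and left to right within a row: each cell's successors are then already labelled.
      b=0  b=1  b=2  b=3  b=4  b=5  b=6  b=7
a=0:    L    W    L    W    L    W    L    W
a=1:    L    W    L    W    L    W    L    W
a=2:    W    L    W    L    W    L    W    L
a=3:    W    L    W    L    W    L    W    L
a=4:    W    W    W    W    W    W    W    W
a=5:    W    W    W    W    W    W    W    W
Cells with no legal move (terminal, hence L): (0,0), (1,0).
The remaining L cells, each justified by listing all of its moves:
(0,2): only reaches (0,1)(W), which is W → L
(0,4): only reaches (0,3)(W), (0,1)(W), all W → L
(0,6): only reaches (0,5)(W), (0,3)(W), all W → L
(1,2): only reaches (1,1)(W), which is W → L
(1,4): only reaches (1,3)(W), (1,1)(W), all W → L
(1,6): only reaches (1,5)(W), (1,3)(W), all W → L
(2,1): only reaches (0,1)(W), (2,0)(W), all W → L
(2,3): only reaches (0,3)(W), (2,2)(W), (2,0)(W), all W → L
(2,5): only reaches (0,5)(W), (2,4)(W), (2,2)(W), all W → L
(2,7): only reaches (0,7)(W), (2,6)(W), (2,4)(W), all W → L
(3,1): only reaches (1,1)(W), (0,1)(W), (3,0)(W), all W → L
(3,3): only reaches (1,3)(W), (0,3)(W), (3,2)(W), (3,0)(W), all W → L
(3,5): only reaches (1,5)(W), (0,5)(W), (3,4)(W), (3,2)(W), all W → L
(3,7): only reaches (1,7)(W), (0,7)(W), (3,6)(W), (3,4)(W), all W → L
Every other cell has at least one move into one of the L cells above, so it is W.
L cells per row: a=0: 4, a=1: 4, a=2: 4, a=3: 4, a=4: 0, a=5: 0; total 16.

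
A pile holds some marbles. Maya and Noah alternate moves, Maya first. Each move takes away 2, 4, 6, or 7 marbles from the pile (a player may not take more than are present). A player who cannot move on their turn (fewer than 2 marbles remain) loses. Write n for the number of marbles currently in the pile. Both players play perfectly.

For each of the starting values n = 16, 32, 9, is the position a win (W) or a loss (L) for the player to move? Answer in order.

Compute win/loss labels from the base case upward. A position with no move is L. Any other position is W if it can reach an L in one move, else L.
n=0: no move → L
n=1: no move → L
n=2: W (go to 0, an L position)
n=3: W (go to 1, an L position)
n=4: W (go to 0, an L position)
n=5: W (go to 1, an L position)
n=6: W (go to 0, an L position)
n=7: W (go to 1, an L position)
n=8: W (go to 1, an L position)
n=9: L (options 7(W), 5(W), 3(W), 2(W) are all W)
n=10: L (options 8(W), 6(W), 4(W), 3(W) are all W)
n=11: W (go to 9, an L position)
n=12: W (go to 10, an L position)
n=13: W (go to 9, an L position)
n=14: W (go to 10, an L position)
n=15: W (go to 9, an L position)
n=16: W (go to 10, an L position)
n=17: W (go to 10, an L position)
n=18: L (options 16(W), 14(W), 12(W), 11(W) are all W)
n=19: L (options 17(W), 15(W), 13(W), 12(W) are all W)
n=20: W (go to 18, an L position)
n=21: W (go to 19, an L position)
n=22: W (go to 18, an L position)
n=23: W (go to 19, an L position)
n=24: W (go to 18, an L position)
n=25: W (go to 19, an L position)
n=26: W (go to 19, an L position)
n=27: L (options 25(W), 23(W), 21(W), 20(W) are all W)
n=28: L (options 26(W), 24(W), 22(W), 21(W) are all W)
n=29: W (go to 27, an L position)
n=30: W (go to 28, an L position)
n=31: W (go to 27, an L position)
n=32: W (go to 28, an L position)

16: W, 32: W, 9: L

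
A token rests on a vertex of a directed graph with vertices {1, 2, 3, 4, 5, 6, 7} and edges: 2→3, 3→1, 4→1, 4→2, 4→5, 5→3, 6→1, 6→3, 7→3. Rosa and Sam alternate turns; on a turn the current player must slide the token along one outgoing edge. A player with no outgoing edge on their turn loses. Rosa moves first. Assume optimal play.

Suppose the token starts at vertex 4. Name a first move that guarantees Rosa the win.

Move to 5.

Build the W/L table. Terminal = L. A non-terminal position is W if it has a move to some L; otherwise it is L.
Every edge goes from a vertex to one that appears earlier in the order 1, 3, 6, 2, 5, 7, 4, so processing vertices in that order labels each vertex after all of its successors.
1: no outgoing edge → L
3: W (go to 1, an L position)
6: W (go to 1, an L position)
2: L (sole option 3(W) is W)
5: L (sole option 3(W) is W)
7: L (sole option 3(W) is W)
4: W (go to 5, an L position)
From 4, the L positions reachable in one move are: 5, 2, 1. Any move reaching one of these is winning.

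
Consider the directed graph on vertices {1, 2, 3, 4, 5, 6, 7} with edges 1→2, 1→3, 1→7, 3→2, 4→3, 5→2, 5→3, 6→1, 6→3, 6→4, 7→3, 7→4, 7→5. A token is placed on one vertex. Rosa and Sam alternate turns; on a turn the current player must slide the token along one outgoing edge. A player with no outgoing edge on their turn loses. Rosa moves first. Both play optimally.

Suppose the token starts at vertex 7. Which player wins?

Rosa wins.

Use the standard recursion: the mover loses at a terminal position; elsewhere, the mover wins exactly when some move hands the opponent an L position.
Every edge goes from a vertex to one that appears earlier in the order 2, 3, 5, 4, 7, 1, 6, so processing vertices in that order labels each vertex after all of its successors.
2: no outgoing edge → L
3: W (go to 2, an L position)
5: W (go to 2, an L position)
4: L (sole option 3(W) is W)
7: W (go to 4, an L position)
1: W (go to 2, an L position)
6: W (go to 4, an L position)
The starting position 7 is W: Rosa should move to 4, handing over an L position.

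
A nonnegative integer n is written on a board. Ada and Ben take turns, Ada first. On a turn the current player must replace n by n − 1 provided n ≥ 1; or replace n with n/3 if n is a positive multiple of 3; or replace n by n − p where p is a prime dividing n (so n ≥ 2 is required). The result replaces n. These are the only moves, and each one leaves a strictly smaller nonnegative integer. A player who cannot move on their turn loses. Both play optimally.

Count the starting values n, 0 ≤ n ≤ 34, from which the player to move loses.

Classify positions by backward induction: terminal positions (no move available) are L. From any other position, the mover wins iff some move reaches an L.
n=0: no move → L
n=1: can move to 0, which is L ⇒ W
n=2: can move to 0, which is L ⇒ W
n=3: can move to 0, which is L ⇒ W
n=4: moves to 2(W), 3(W); every one is W ⇒ L
n=5: can move to 0, which is L ⇒ W
n=6: can move to 4, which is L ⇒ W
n=7: can move to 0, which is L ⇒ W
n=8: moves to 6(W), 7(W); every one is W ⇒ L
n=9: can move to 8, which is L ⇒ W
n=10: can move to 8, which is L ⇒ W
n=11: can move to 0, which is L ⇒ W
n=12: can move to 4, which is L ⇒ W
n=13: can move to 0, which is L ⇒ W
n=14: moves to 7(W), 12(W), 13(W); every one is W ⇒ L
n=15: can move to 14, which is L ⇒ W
n=16: can move to 14, which is L ⇒ W
n=17: can move to 0, which is L ⇒ W
n=18: moves to 6(W), 15(W), 16(W), 17(W); every one is W ⇒ L
n=19: can move to 0, which is L ⇒ W
n=20: can move to 18, which is L ⇒ W
n=21: can move to 14, which is L ⇒ W
n=22: moves to 11(W), 20(W), 21(W); every one is W ⇒ L
n=23: can move to 0, which is L ⇒ W
n=24: can move to 8, which is L ⇒ W
n=25: moves to 20(W), 24(W); every one is W ⇒ L
n=26: can move to 25, which is L ⇒ W
n=27: moves to 9(W), 24(W), 26(W); every one is W ⇒ L
n=28: can move to 27, which is L ⇒ W
n=29: can move to 0, which is L ⇒ W
n=30: can move to 25, which is L ⇒ W
n=31: can move to 0, which is L ⇒ W
n=32: moves to 30(W), 31(W); every one is W ⇒ L
n=33: can move to 22, which is L ⇒ W
n=34: can move to 32, which is L ⇒ W
L entries with 0 ≤ n ≤ 34: n = 0, 4, 8, 14, 18, 22, 25, 27, 32; that makes 9.

9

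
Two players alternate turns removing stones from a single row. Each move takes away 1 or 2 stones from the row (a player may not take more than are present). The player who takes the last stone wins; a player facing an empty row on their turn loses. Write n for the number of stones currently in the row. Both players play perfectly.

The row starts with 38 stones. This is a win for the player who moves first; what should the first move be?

Compute win/loss labels from the base case upward. A position with no move is L. Any other position is W if it can reach an L in one move, else L.
n=0: no move → L
n=1: →0(L), so W
n=2: →0(L), so W
n=3: →2(W), 1(W) — all W, so L
n=4: →3(L), so W
n=5: →3(L), so W
n=6: →5(W), 4(W) — all W, so L
n=7: →6(L), so W
n=8: →6(L), so W
n=9: →8(W), 7(W) — all W, so L
n=10: →9(L), so W
n=11: →9(L), so W
n=12: →11(W), 10(W) — all W, so L
n=13: →12(L), so W
n=14: →12(L), so W
n=15: →14(W), 13(W) — all W, so L
n=16: →15(L), so W
n=17: →15(L), so W
n=18: →17(W), 16(W) — all W, so L
n=19: →18(L), so W
n=20: →18(L), so W
n=21: →20(W), 19(W) — all W, so L
n=22: →21(L), so W
n=23: →21(L), so W
n=24: →23(W), 22(W) — all W, so L
n=25: →24(L), so W
n=26: →24(L), so W
n=27: →26(W), 25(W) — all W, so L
n=28: →27(L), so W
n=29: →27(L), so W
n=30: →29(W), 28(W) — all W, so L
n=31: →30(L), so W
n=32: →30(L), so W
n=33: →32(W), 31(W) — all W, so L
n=34: →33(L), so W
n=35: →33(L), so W
n=36: →35(W), 34(W) — all W, so L
n=37: →36(L), so W
n=38: →36(L), so W
From 38, the L positions reachable in one move are: 36.

Remove 2, leaving 36.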